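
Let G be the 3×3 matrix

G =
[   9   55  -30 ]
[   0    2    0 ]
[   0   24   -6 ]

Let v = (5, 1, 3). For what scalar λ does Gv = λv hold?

2

Compute Gv: G·(5, 1, 3) = (10, 2, 6).
Since Gv = λv, compare component 1: 10 = λ·5, so λ = 2.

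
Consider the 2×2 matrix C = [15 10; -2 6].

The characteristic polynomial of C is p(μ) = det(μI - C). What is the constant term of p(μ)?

p(μ) = μ^2 - 21μ + 110.
The constant term is 110.

110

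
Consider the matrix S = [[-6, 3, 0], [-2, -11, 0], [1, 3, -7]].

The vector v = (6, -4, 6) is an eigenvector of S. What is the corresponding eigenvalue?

-8

Compute Sv: S·(6, -4, 6) = (-48, 32, -48).
Since Sv = λv, compare component 1: -48 = λ·6, so λ = -8.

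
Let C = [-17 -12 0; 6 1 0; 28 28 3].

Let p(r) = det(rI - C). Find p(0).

-165

p(0) = det(0·I − C) = det(−C) = (−1)^3·det(C).
det(C) = 165, so p(0) = -165.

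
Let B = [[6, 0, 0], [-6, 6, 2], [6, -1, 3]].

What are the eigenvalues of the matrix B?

4, 5, 6

The characteristic polynomial is p(μ) = det(μI - B).
Cofactor expansion gives p(μ) = μ^3 - 15μ^2 + 74μ - 120.
Since p(5) = 0, μ = 5 is a root.
Dividing by (μ - 5) leaves μ^2 - 10μ + 24.
The quadratic factors as (μ - 4)·(μ - 6).
Eigenvalues: 4, 5, 6.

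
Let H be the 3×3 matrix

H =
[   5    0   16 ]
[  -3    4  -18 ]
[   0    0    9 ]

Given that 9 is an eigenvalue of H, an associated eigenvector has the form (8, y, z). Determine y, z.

-12, 2

We need (H - 9I)v = 0.
H - 9I = [[-4, 0, 16], [-3, -5, -18], [0, 0, 0]].
Row 1: (-4)·8 + (0)·y + (16)·z = 0
Row 2: (-3)·8 + (-5)·y + (-18)·z = 0
Row 3: (0)·8 + (0)·y + (0)·z = 0
Solving gives y = -12, z = 2.
Check: H·(8, -12, 2) = (72, -108, 18) = 9·(8, -12, 2).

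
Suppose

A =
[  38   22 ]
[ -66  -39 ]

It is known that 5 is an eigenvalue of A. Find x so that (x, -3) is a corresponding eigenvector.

We need (A - 5I)v = 0.
A - 5I = [[33, 22], [-66, -44]].
Row 1: (33)·x + (22)·-3 = 0
Row 2: (-66)·x + (-44)·-3 = 0
Solving gives x = 2.
Check: A·(2, -3) = (10, -15) = 5·(2, -3).

2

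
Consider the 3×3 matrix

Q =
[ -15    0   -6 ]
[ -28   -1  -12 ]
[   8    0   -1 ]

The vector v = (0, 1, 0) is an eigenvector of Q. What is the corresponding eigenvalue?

Compute Qv: Q·(0, 1, 0) = (0, -1, 0).
Since Qv = λv, compare component 2: -1 = λ·1, so λ = -1.

-1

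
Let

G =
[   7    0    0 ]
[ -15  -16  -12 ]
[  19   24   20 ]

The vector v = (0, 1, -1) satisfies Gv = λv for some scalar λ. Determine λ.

-4

Compute Gv: G·(0, 1, -1) = (0, -4, 4).
Since Gv = λv, compare component 2: -4 = λ·1, so λ = -4.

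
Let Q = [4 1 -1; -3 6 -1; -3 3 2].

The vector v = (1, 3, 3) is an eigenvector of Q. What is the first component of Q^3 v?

64

First find the eigenvalue: Qv = (4, 12, 12) = 4·(1, 3, 3), so λ = 4.
Then Q^3 v = λ^3·v = 4^3·(1, 3, 3) = 64·(1, 3, 3) = (64, 192, 192).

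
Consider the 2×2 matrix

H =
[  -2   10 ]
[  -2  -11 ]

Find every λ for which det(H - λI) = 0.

det(H - tI) = (-2 - t)(-11 - t) - (10)·(-2) = t^2 + 13t + 42.
This factors as (t + 7)·(t + 6) = 0.
Eigenvalues: -7, -6.

-7, -6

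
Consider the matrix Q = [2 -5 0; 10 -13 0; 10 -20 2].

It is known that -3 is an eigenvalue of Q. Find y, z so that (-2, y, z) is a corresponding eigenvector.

We need (Q + 3I)v = 0.
Q + 3I = [[5, -5, 0], [10, -10, 0], [10, -20, 5]].
Row 1: (5)·-2 + (-5)·y + (0)·z = 0
Row 2: (10)·-2 + (-10)·y + (0)·z = 0
Row 3: (10)·-2 + (-20)·y + (5)·z = 0
Solving gives y = -2, z = -4.
Check: Q·(-2, -2, -4) = (6, 6, 12) = -3·(-2, -2, -4).

-2, -4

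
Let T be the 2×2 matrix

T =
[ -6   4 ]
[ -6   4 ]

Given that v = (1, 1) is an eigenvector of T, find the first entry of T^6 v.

64

First find the eigenvalue: Tv = (-2, -2) = -2·(1, 1), so λ = -2.
Then T^6 v = λ^6·v = (-2)^6·(1, 1) = 64·(1, 1) = (64, 64).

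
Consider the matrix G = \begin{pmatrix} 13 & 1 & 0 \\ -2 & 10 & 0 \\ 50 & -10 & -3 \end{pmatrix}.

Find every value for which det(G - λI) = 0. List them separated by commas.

Set up det(rI - G) = 0.
Expanding along the first row, p(r) = r^3 - 20r^2 + 63r + 396.
Try r = -3: p(-3) = 0, so -3 is a root.
Dividing by (r + 3) leaves r^2 - 23r + 132.
The quadratic factors as (r - 11)·(r - 12).
Eigenvalues: -3, 11, 12.

-3, 11, 12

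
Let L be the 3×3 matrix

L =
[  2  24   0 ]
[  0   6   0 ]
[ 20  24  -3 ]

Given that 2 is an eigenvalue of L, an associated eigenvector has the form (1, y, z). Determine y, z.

0, 4

We need (L - 2I)v = 0.
L - 2I = [[0, 24, 0], [0, 4, 0], [20, 24, -5]].
Row 1: (0)·1 + (24)·y + (0)·z = 0
Row 2: (0)·1 + (4)·y + (0)·z = 0
Row 3: (20)·1 + (24)·y + (-5)·z = 0
Solving gives y = 0, z = 4.
Check: L·(1, 0, 4) = (2, 0, 8) = 2·(1, 0, 4).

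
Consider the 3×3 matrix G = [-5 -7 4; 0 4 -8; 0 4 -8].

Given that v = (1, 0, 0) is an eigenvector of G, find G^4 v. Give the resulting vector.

(625, 0, 0)

First find the eigenvalue: Gv = (-5, 0, 0) = -5·(1, 0, 0), so λ = -5.
Then G^4 v = λ^4·v = (-5)^4·(1, 0, 0) = 625·(1, 0, 0) = (625, 0, 0).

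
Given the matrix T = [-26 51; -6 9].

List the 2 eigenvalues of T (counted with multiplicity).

-9, -8

det(T - λI) = (-26 - λ)(9 - λ) - (51)·(-6) = λ^2 + 17λ + 72.
This factors as (λ + 9)·(λ + 8) = 0.
Eigenvalues: -9, -8.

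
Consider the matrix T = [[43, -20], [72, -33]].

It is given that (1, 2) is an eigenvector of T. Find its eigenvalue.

3

Compute Tv: T·(1, 2) = (3, 6).
Since Tv = λv, compare component 1: 3 = λ·1, so λ = 3.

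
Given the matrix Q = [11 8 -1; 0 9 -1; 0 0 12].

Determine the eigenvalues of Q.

9, 11, 12

Q is upper triangular, so its eigenvalues are the diagonal entries.
Diagonal: 11, 9, 12.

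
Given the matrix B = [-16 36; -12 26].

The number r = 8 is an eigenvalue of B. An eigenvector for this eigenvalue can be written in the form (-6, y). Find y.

We need (B - 8I)v = 0.
B - 8I = [[-24, 36], [-12, 18]].
Row 1: (-24)·-6 + (36)·y = 0
Row 2: (-12)·-6 + (18)·y = 0
Solving gives y = -4.
Check: B·(-6, -4) = (-48, -32) = 8·(-6, -4).

-4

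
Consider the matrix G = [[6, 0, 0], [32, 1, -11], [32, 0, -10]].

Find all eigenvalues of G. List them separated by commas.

The characteristic polynomial is p(s) = det(sI - G).
Expanding along the first row, p(s) = s^3 + 3s^2 - 64s + 60.
Try s = 1: p(1) = 0, so 1 is a root.
Factor out (s - 1): p(s) = (s - 1)·(s^2 + 4s - 60).
The quadratic factors as (s + 10)·(s - 6).
Eigenvalues: -10, 1, 6.

-10, 1, 6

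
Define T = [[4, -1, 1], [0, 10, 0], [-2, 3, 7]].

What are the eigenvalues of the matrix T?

5, 6, 10

The characteristic polynomial is p(lambda) = det(lambda·I - T).
Expanding the 3×3 determinant: p(lambda) = lambda^3 - 21·lambda^2 + 140·lambda - 300.
Try lambda = 5: p(5) = 0, so 5 is a root.
Dividing by (lambda - 5) leaves lambda^2 - 16·lambda + 60.
The quadratic factors as (lambda - 6)·(lambda - 10).
Eigenvalues: 5, 6, 10.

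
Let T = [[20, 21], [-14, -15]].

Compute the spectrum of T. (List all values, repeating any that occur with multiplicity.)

-1, 6

det(T - sI) = (20 - s)(-15 - s) - (21)·(-14) = s^2 - 5s - 6.
This factors as (s + 1)·(s - 6) = 0.
Eigenvalues: -1, 6.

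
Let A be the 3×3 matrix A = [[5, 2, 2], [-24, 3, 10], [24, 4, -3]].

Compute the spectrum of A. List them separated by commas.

Compute the characteristic polynomial p(t) = det(tI - A).
Expanding the 3×3 determinant: p(t) = t^3 - 5t^2 - 49t + 245.
Rational-root test: t = 5 gives p(5) = 0.
Factor out (t - 5): p(t) = (t - 5)·(t^2 - 49).
The quadratic factors as (t + 7)·(t - 7).
Eigenvalues: -7, 5, 7.

-7, 5, 7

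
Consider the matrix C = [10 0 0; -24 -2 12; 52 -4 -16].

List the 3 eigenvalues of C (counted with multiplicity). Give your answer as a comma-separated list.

Set up det(sI - C) = 0.
Cofactor expansion gives p(s) = s^3 + 8s^2 - 100s - 800.
Since p(10) = 0, s = 10 is a root.
Factor out (s - 10): p(s) = (s - 10)·(s^2 + 18s + 80).
The quadratic factors as (s + 10)·(s + 8).
Eigenvalues: -10, -8, 10.

-10, -8, 10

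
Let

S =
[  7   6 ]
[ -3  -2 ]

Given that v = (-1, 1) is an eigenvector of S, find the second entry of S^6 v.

1

First find the eigenvalue: Sv = (-1, 1) = 1·(-1, 1), so λ = 1.
Then S^6 v = λ^6·v = 1^6·(-1, 1) = 1·(-1, 1) = (-1, 1).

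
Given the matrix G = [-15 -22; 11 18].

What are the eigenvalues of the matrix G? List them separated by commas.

det(G - tI) = (-15 - t)(18 - t) - (-22)·(11) = t^2 - 3t - 28.
This factors as (t + 4)·(t - 7) = 0.
Eigenvalues: -4, 7.

-4, 7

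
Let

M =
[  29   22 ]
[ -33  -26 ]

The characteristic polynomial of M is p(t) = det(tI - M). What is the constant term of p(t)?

p(t) = t^2 - 3t - 28.
The constant term is -28.

-28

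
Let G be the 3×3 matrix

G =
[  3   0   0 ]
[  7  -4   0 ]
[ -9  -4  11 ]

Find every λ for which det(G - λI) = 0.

G is lower triangular, so its eigenvalues are the diagonal entries.
Diagonal: 3, -4, 11.

-4, 3, 11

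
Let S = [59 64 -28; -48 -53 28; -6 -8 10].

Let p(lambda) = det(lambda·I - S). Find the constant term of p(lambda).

-66

p(lambda) = lambda^3 - 16·lambda^2 + 61·lambda - 66.
The constant term is -66.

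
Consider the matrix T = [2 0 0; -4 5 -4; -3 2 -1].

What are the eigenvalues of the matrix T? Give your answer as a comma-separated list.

1, 2, 3

The characteristic polynomial is p(λ) = det(λI - T).
Expanding along the first row, p(λ) = λ^3 - 6λ^2 + 11λ - 6.
Try λ = 1: p(1) = 0, so 1 is a root.
Factor out (λ - 1): p(λ) = (λ - 1)·(λ^2 - 5λ + 6).
The quadratic factors as (λ - 2)·(λ - 3).
Eigenvalues: 1, 2, 3.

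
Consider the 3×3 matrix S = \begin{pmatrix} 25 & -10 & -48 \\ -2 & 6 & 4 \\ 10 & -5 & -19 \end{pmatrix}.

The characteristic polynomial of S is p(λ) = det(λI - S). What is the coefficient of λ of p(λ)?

41

p(λ) = λ^3 - 12λ^2 + 41λ - 30.
The coefficient of λ is 41.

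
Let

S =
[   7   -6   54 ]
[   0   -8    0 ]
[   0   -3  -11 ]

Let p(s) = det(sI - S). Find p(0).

p(0) = det(0·I − S) = det(−S) = (−1)^3·det(S).
det(S) = 616, so p(0) = -616.

-616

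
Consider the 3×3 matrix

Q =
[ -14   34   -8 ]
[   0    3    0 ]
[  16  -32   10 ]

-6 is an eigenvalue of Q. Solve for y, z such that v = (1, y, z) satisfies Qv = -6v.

We need (Q + 6I)v = 0.
Q + 6I = [[-8, 34, -8], [0, 9, 0], [16, -32, 16]].
Row 1: (-8)·1 + (34)·y + (-8)·z = 0
Row 2: (0)·1 + (9)·y + (0)·z = 0
Row 3: (16)·1 + (-32)·y + (16)·z = 0
Solving gives y = 0, z = -1.
Check: Q·(1, 0, -1) = (-6, 0, 6) = -6·(1, 0, -1).

0, -1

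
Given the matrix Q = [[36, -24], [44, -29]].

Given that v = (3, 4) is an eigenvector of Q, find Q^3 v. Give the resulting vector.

(192, 256)

First find the eigenvalue: Qv = (12, 16) = 4·(3, 4), so λ = 4.
Then Q^3 v = λ^3·v = 4^3·(3, 4) = 64·(3, 4) = (192, 256).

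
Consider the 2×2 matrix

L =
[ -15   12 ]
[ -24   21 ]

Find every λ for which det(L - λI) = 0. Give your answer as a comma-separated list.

det(L - rI) = (-15 - r)(21 - r) - (12)·(-24) = r^2 - 6r - 27.
This factors as (r + 3)·(r - 9) = 0.
Eigenvalues: -3, 9.

-3, 9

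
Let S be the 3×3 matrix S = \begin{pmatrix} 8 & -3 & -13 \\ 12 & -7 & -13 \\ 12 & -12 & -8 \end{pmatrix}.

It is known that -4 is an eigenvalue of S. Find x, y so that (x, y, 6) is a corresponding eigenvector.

We need (S + 4I)v = 0.
S + 4I = [[12, -3, -13], [12, -3, -13], [12, -12, -4]].
Row 1: (12)·x + (-3)·y + (-13)·6 = 0
Row 2: (12)·x + (-3)·y + (-13)·6 = 0
Row 3: (12)·x + (-12)·y + (-4)·6 = 0
Solving gives x = 8, y = 6.
Check: S·(8, 6, 6) = (-32, -24, -24) = -4·(8, 6, 6).

8, 6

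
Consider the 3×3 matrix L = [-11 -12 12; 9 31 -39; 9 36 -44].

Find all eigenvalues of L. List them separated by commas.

Set up det(λI - L) = 0.
Expanding along the first row, p(λ) = λ^3 + 24λ^2 + 183λ + 440.
Since p(-11) = 0, λ = -11 is a root.
Factor out (λ + 11): p(λ) = (λ + 11)·(λ^2 + 13λ + 40).
The quadratic factors as (λ + 8)·(λ + 5).
Eigenvalues: -11, -8, -5.

-11, -8, -5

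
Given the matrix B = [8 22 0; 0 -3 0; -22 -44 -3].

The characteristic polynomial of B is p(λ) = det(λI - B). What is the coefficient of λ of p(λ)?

-39

p(λ) = λ^3 - 2λ^2 - 39λ - 72.
The coefficient of λ is -39.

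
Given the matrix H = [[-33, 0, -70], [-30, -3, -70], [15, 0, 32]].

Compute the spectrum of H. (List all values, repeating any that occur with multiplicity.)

-3, -3, 2

The characteristic polynomial is p(μ) = det(μI - H).
Cofactor expansion gives p(μ) = μ^3 + 4μ^2 - 3μ - 18.
Try μ = 2: p(2) = 0, so 2 is a root.
Factor out (μ - 2): p(μ) = (μ - 2)·(μ^2 + 6μ + 9).
The quadratic factor is (μ + 3)^2.
Eigenvalues: -3, -3, 2.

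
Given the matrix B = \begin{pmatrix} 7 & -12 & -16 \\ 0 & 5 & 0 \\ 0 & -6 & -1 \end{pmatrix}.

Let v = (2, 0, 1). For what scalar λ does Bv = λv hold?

-1

Compute Bv: B·(2, 0, 1) = (-2, 0, -1).
Since Bv = λv, compare component 1: -2 = λ·2, so λ = -1.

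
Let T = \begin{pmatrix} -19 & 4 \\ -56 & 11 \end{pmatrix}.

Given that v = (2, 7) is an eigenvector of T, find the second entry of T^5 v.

-21875

First find the eigenvalue: Tv = (-10, -35) = -5·(2, 7), so λ = -5.
Then T^5 v = λ^5·v = (-5)^5·(2, 7) = -3125·(2, 7) = (-6250, -21875).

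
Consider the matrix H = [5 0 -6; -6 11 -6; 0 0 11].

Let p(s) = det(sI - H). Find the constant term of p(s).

-605

p(s) = s^3 - 27s^2 + 231s - 605.
The constant term is -605.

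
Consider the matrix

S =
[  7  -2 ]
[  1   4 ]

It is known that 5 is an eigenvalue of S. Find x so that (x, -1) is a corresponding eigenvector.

-1

We need (S - 5I)v = 0.
S - 5I = [[2, -2], [1, -1]].
Row 1: (2)·x + (-2)·-1 = 0
Row 2: (1)·x + (-1)·-1 = 0
Solving gives x = -1.
Check: S·(-1, -1) = (-5, -5) = 5·(-1, -1).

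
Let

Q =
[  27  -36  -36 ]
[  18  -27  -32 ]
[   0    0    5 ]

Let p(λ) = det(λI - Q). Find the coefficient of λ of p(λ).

-81

p(λ) = λ^3 - 5λ^2 - 81λ + 405.
The coefficient of λ is -81.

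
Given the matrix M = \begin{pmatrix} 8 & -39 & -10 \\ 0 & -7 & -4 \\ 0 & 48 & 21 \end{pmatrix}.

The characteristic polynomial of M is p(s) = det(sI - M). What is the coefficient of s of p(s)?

157

p(s) = s^3 - 22s^2 + 157s - 360.
The coefficient of s is 157.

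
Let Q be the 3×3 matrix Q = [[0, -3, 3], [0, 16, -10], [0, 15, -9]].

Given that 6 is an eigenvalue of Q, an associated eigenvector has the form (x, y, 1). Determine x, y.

0, 1

We need (Q - 6I)v = 0.
Q - 6I = [[-6, -3, 3], [0, 10, -10], [0, 15, -15]].
Row 1: (-6)·x + (-3)·y + (3)·1 = 0
Row 2: (0)·x + (10)·y + (-10)·1 = 0
Row 3: (0)·x + (15)·y + (-15)·1 = 0
Solving gives x = 0, y = 1.
Check: Q·(0, 1, 1) = (0, 6, 6) = 6·(0, 1, 1).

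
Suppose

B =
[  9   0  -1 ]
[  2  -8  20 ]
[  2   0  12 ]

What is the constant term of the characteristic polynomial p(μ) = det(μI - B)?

880

p(0) = det(0·I − B) = det(−B) = (−1)^3·det(B).
det(B) = -880, so p(0) = 880.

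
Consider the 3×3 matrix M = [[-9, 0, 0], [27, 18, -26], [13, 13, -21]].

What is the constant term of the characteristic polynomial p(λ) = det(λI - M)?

p(0) = det(0·I − M) = det(−M) = (−1)^3·det(M).
det(M) = 360, so p(0) = -360.

-360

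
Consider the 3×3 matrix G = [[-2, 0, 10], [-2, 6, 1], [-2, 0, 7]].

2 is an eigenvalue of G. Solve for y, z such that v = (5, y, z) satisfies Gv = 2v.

2, 2

We need (G - 2I)v = 0.
G - 2I = [[-4, 0, 10], [-2, 4, 1], [-2, 0, 5]].
Row 1: (-4)·5 + (0)·y + (10)·z = 0
Row 2: (-2)·5 + (4)·y + (1)·z = 0
Row 3: (-2)·5 + (0)·y + (5)·z = 0
Solving gives y = 2, z = 2.
Check: G·(5, 2, 2) = (10, 4, 4) = 2·(5, 2, 2).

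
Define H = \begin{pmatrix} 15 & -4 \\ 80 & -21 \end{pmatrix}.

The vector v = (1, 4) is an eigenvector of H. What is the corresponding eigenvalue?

Compute Hv: H·(1, 4) = (-1, -4).
Since Hv = λv, compare component 1: -1 = λ·1, so λ = -1.

-1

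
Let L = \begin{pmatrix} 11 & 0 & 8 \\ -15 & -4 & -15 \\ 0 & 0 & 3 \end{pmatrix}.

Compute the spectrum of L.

-4, 3, 11

Compute the characteristic polynomial p(λ) = det(λI - L).
Expanding along the first row, p(λ) = λ^3 - 10λ^2 - 23λ + 132.
Rational-root test: λ = 11 gives p(11) = 0.
Dividing by (λ - 11) leaves λ^2 + λ - 12.
The quadratic factors as (λ + 4)·(λ - 3).
Eigenvalues: -4, 3, 11.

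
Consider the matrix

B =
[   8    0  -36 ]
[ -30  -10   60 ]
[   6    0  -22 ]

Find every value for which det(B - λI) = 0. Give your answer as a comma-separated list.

Set up det(tI - B) = 0.
Cofactor expansion gives p(t) = t^3 + 24t^2 + 180t + 400.
Rational-root test: t = -4 gives p(-4) = 0.
Dividing by (t + 4) leaves t^2 + 20t + 100.
The quadratic factor is (t + 10)^2.
Eigenvalues: -10, -10, -4.

-10, -10, -4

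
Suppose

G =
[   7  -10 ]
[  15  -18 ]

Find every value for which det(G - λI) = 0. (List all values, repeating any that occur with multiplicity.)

-8, -3

det(G - λI) = (7 - λ)(-18 - λ) - (-10)·(15) = λ^2 + 11λ + 24.
This factors as (λ + 8)·(λ + 3) = 0.
Eigenvalues: -8, -3.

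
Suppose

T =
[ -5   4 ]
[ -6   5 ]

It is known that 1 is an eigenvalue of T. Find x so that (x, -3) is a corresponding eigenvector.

We need (T - 1I)v = 0.
T - 1I = [[-6, 4], [-6, 4]].
Row 1: (-6)·x + (4)·-3 = 0
Row 2: (-6)·x + (4)·-3 = 0
Solving gives x = -2.
Check: T·(-2, -3) = (-2, -3) = 1·(-2, -3).

-2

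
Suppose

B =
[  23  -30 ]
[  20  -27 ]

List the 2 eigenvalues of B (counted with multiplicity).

det(B - sI) = (23 - s)(-27 - s) - (-30)·(20) = s^2 + 4s - 21.
This factors as (s + 7)·(s - 3) = 0.
Eigenvalues: -7, 3.

-7, 3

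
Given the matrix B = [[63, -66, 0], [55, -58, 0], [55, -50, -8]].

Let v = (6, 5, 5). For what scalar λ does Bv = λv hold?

8

Compute Bv: B·(6, 5, 5) = (48, 40, 40).
Since Bv = λv, compare component 1: 48 = λ·6, so λ = 8.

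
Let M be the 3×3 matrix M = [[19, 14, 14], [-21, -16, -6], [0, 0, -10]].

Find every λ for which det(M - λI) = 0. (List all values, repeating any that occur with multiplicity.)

Set up det(rI - M) = 0.
Expanding along the first row, p(r) = r^3 + 7r^2 - 40r - 100.
Try r = 5: p(5) = 0, so 5 is a root.
Dividing by (r - 5) leaves r^2 + 12r + 20.
The quadratic factors as (r + 10)·(r + 2).
Eigenvalues: -10, -2, 5.

-10, -2, 5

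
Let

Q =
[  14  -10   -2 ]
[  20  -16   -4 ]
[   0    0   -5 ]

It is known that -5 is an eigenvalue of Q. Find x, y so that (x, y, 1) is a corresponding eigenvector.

We need (Q + 5I)v = 0.
Q + 5I = [[19, -10, -2], [20, -11, -4], [0, 0, 0]].
Row 1: (19)·x + (-10)·y + (-2)·1 = 0
Row 2: (20)·x + (-11)·y + (-4)·1 = 0
Row 3: (0)·x + (0)·y + (0)·1 = 0
Solving gives x = -2, y = -4.
Check: Q·(-2, -4, 1) = (10, 20, -5) = -5·(-2, -4, 1).

-2, -4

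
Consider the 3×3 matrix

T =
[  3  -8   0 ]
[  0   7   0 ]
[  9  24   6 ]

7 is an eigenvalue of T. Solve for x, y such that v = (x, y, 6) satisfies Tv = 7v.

-2, 1

We need (T - 7I)v = 0.
T - 7I = [[-4, -8, 0], [0, 0, 0], [9, 24, -1]].
Row 1: (-4)·x + (-8)·y + (0)·6 = 0
Row 2: (0)·x + (0)·y + (0)·6 = 0
Row 3: (9)·x + (24)·y + (-1)·6 = 0
Solving gives x = -2, y = 1.
Check: T·(-2, 1, 6) = (-14, 7, 42) = 7·(-2, 1, 6).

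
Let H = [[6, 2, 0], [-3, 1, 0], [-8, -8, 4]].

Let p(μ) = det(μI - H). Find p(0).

-48

p(0) = det(0·I − H) = det(−H) = (−1)^3·det(H).
det(H) = 48, so p(0) = -48.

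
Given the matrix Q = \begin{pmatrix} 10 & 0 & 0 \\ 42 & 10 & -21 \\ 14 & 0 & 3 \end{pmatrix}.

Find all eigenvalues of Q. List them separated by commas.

3, 10, 10

Set up det(μI - Q) = 0.
Cofactor expansion gives p(μ) = μ^3 - 23μ^2 + 160μ - 300.
Since p(10) = 0, μ = 10 is a root.
Factor out (μ - 10): p(μ) = (μ - 10)·(μ^2 - 13μ + 30).
The quadratic factors as (μ - 3)·(μ - 10).
Eigenvalues: 3, 10, 10.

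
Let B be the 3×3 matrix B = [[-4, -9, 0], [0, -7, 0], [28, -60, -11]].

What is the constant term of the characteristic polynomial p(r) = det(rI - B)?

308

p(0) = det(0·I − B) = det(−B) = (−1)^3·det(B).
det(B) = -308, so p(0) = 308.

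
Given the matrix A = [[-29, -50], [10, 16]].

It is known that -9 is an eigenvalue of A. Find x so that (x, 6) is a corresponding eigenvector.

We need (A + 9I)v = 0.
A + 9I = [[-20, -50], [10, 25]].
Row 1: (-20)·x + (-50)·6 = 0
Row 2: (10)·x + (25)·6 = 0
Solving gives x = -15.
Check: A·(-15, 6) = (135, -54) = -9·(-15, 6).

-15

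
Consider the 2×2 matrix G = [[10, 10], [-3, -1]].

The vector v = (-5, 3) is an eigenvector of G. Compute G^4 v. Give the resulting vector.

First find the eigenvalue: Gv = (-20, 12) = 4·(-5, 3), so λ = 4.
Then G^4 v = λ^4·v = 4^4·(-5, 3) = 256·(-5, 3) = (-1280, 768).

(-1280, 768)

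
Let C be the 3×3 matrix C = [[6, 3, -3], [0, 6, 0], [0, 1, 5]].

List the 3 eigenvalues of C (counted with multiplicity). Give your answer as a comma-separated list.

5, 6, 6

The characteristic polynomial is p(lambda) = det(lambda·I - C).
Cofactor expansion gives p(lambda) = lambda^3 - 17·lambda^2 + 96·lambda - 180.
Rational-root test: lambda = 5 gives p(5) = 0.
Factor out (lambda - 5): p(lambda) = (lambda - 5)·(lambda^2 - 12·lambda + 36).
The quadratic factor is (lambda - 6)^2.
Eigenvalues: 5, 6, 6.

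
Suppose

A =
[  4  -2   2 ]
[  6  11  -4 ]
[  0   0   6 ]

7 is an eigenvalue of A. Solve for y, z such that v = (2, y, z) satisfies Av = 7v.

We need (A - 7I)v = 0.
A - 7I = [[-3, -2, 2], [6, 4, -4], [0, 0, -1]].
Row 1: (-3)·2 + (-2)·y + (2)·z = 0
Row 2: (6)·2 + (4)·y + (-4)·z = 0
Row 3: (0)·2 + (0)·y + (-1)·z = 0
Solving gives y = -3, z = 0.
Check: A·(2, -3, 0) = (14, -21, 0) = 7·(2, -3, 0).

-3, 0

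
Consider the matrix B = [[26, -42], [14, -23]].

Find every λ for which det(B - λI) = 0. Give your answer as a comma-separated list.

det(B - lambda·I) = (26 - lambda)(-23 - lambda) - (-42)·(14) = lambda^2 - 3·lambda - 10.
This factors as (lambda + 2)·(lambda - 5) = 0.
Eigenvalues: -2, 5.

-2, 5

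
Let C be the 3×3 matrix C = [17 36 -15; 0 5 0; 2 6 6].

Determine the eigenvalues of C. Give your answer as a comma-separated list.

5, 11, 12

The characteristic polynomial is p(lambda) = det(lambda·I - C).
Expanding the 3×3 determinant: p(lambda) = lambda^3 - 28·lambda^2 + 247·lambda - 660.
Since p(5) = 0, lambda = 5 is a root.
Factor out (lambda - 5): p(lambda) = (lambda - 5)·(lambda^2 - 23·lambda + 132).
The quadratic factors as (lambda - 11)·(lambda - 12).
Eigenvalues: 5, 11, 12.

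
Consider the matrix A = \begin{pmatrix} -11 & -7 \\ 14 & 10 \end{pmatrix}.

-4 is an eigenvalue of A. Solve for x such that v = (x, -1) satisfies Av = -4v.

We need (A + 4I)v = 0.
A + 4I = [[-7, -7], [14, 14]].
Row 1: (-7)·x + (-7)·-1 = 0
Row 2: (14)·x + (14)·-1 = 0
Solving gives x = 1.
Check: A·(1, -1) = (-4, 4) = -4·(1, -1).

1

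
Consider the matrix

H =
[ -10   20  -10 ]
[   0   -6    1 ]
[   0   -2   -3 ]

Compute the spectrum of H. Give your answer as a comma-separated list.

The characteristic polynomial is p(λ) = det(λI - H).
Cofactor expansion gives p(λ) = λ^3 + 19λ^2 + 110λ + 200.
Try λ = -4: p(-4) = 0, so -4 is a root.
Dividing by (λ + 4) leaves λ^2 + 15λ + 50.
The quadratic factors as (λ + 10)·(λ + 5).
Eigenvalues: -10, -5, -4.

-10, -5, -4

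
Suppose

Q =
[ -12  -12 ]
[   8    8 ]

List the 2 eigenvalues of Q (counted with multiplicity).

-4, 0

det(Q - tI) = (-12 - t)(8 - t) - (-12)·(8) = t^2 + 4t.
This factors as (t + 4)·t = 0.
Eigenvalues: -4, 0.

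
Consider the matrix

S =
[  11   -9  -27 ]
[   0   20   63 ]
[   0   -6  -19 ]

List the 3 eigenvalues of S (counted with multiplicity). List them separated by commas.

The characteristic polynomial is p(μ) = det(μI - S).
Expanding the 3×3 determinant: p(μ) = μ^3 - 12μ^2 + 9μ + 22.
Rational-root test: μ = -1 gives p(-1) = 0.
Factor out (μ + 1): p(μ) = (μ + 1)·(μ^2 - 13μ + 22).
The quadratic factors as (μ - 2)·(μ - 11).
Eigenvalues: -1, 2, 11.

-1, 2, 11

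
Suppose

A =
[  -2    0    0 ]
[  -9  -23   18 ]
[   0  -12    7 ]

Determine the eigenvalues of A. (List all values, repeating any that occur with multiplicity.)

-11, -5, -2

Compute the characteristic polynomial p(t) = det(tI - A).
Cofactor expansion gives p(t) = t^3 + 18t^2 + 87t + 110.
Since p(-2) = 0, t = -2 is a root.
Factor out (t + 2): p(t) = (t + 2)·(t^2 + 16t + 55).
The quadratic factors as (t + 11)·(t + 5).
Eigenvalues: -11, -5, -2.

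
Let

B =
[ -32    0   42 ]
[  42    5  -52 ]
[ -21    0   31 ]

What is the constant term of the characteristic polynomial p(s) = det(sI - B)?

p(0) = det(0·I − B) = det(−B) = (−1)^3·det(B).
det(B) = -550, so p(0) = 550.

550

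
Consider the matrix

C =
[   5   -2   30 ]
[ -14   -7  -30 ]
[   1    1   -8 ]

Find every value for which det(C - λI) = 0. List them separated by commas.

-9, -8, 7

The characteristic polynomial is p(lambda) = det(lambda·I - C).
Expanding the 3×3 determinant: p(lambda) = lambda^3 + 10·lambda^2 - 47·lambda - 504.
Try lambda = -9: p(-9) = 0, so -9 is a root.
Factor out (lambda + 9): p(lambda) = (lambda + 9)·(lambda^2 + lambda - 56).
The quadratic factors as (lambda + 8)·(lambda - 7).
Eigenvalues: -9, -8, 7.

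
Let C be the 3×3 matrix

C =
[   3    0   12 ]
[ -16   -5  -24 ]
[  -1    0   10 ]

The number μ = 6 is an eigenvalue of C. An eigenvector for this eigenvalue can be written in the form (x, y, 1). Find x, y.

4, -8

We need (C - 6I)v = 0.
C - 6I = [[-3, 0, 12], [-16, -11, -24], [-1, 0, 4]].
Row 1: (-3)·x + (0)·y + (12)·1 = 0
Row 2: (-16)·x + (-11)·y + (-24)·1 = 0
Row 3: (-1)·x + (0)·y + (4)·1 = 0
Solving gives x = 4, y = -8.
Check: C·(4, -8, 1) = (24, -48, 6) = 6·(4, -8, 1).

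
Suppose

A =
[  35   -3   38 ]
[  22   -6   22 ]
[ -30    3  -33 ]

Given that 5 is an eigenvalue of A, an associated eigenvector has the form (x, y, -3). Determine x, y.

We need (A - 5I)v = 0.
A - 5I = [[30, -3, 38], [22, -11, 22], [-30, 3, -38]].
Row 1: (30)·x + (-3)·y + (38)·-3 = 0
Row 2: (22)·x + (-11)·y + (22)·-3 = 0
Row 3: (-30)·x + (3)·y + (-38)·-3 = 0
Solving gives x = 4, y = 2.
Check: A·(4, 2, -3) = (20, 10, -15) = 5·(4, 2, -3).

4, 2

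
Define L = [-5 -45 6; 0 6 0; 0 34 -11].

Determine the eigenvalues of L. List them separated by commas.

-11, -5, 6

Set up det(tI - L) = 0.
Cofactor expansion gives p(t) = t^3 + 10t^2 - 41t - 330.
Since p(-5) = 0, t = -5 is a root.
Dividing by (t + 5) leaves t^2 + 5t - 66.
The quadratic factors as (t + 11)·(t - 6).
Eigenvalues: -11, -5, 6.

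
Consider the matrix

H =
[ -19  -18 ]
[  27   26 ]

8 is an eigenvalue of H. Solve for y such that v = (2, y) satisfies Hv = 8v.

-3

We need (H - 8I)v = 0.
H - 8I = [[-27, -18], [27, 18]].
Row 1: (-27)·2 + (-18)·y = 0
Row 2: (27)·2 + (18)·y = 0
Solving gives y = -3.
Check: H·(2, -3) = (16, -24) = 8·(2, -3).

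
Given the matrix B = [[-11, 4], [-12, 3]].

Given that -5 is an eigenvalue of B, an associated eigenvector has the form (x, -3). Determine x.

We need (B + 5I)v = 0.
B + 5I = [[-6, 4], [-12, 8]].
Row 1: (-6)·x + (4)·-3 = 0
Row 2: (-12)·x + (8)·-3 = 0
Solving gives x = -2.
Check: B·(-2, -3) = (10, 15) = -5·(-2, -3).

-2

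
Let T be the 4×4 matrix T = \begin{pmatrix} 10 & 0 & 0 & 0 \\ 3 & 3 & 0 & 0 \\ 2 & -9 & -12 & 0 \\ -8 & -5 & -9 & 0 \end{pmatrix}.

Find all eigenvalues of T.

T is lower triangular, so its eigenvalues are the diagonal entries.
Diagonal: 10, 3, -12, 0.

-12, 0, 3, 10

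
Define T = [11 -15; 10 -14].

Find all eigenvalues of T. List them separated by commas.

-4, 1

det(T - tI) = (11 - t)(-14 - t) - (-15)·(10) = t^2 + 3t - 4.
This factors as (t + 4)·(t - 1) = 0.
Eigenvalues: -4, 1.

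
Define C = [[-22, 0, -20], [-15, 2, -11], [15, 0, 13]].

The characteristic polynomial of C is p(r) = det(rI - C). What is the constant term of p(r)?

p(r) = r^3 + 7r^2 - 4r - 28.
The constant term is -28.

-28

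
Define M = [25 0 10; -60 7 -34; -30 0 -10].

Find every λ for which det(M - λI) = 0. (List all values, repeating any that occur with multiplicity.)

Set up det(μI - M) = 0.
Cofactor expansion gives p(μ) = μ^3 - 22μ^2 + 155μ - 350.
Rational-root test: μ = 5 gives p(5) = 0.
Factor out (μ - 5): p(μ) = (μ - 5)·(μ^2 - 17μ + 70).
The quadratic factors as (μ - 7)·(μ - 10).
Eigenvalues: 5, 7, 10.

5, 7, 10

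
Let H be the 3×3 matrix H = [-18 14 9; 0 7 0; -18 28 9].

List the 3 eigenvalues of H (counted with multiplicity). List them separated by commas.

-9, 0, 7

The characteristic polynomial is p(μ) = det(μI - H).
Expanding the 3×3 determinant: p(μ) = μ^3 + 2μ^2 - 63μ.
Try μ = -9: p(-9) = 0, so -9 is a root.
Factor out (μ + 9): p(μ) = (μ + 9)·(μ^2 - 7μ).
The quadratic factors as μ·(μ - 7).
Eigenvalues: -9, 0, 7.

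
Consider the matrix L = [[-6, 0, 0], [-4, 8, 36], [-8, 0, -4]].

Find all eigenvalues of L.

The characteristic polynomial is p(λ) = det(λI - L).
Expanding the 3×3 determinant: p(λ) = λ^3 + 2λ^2 - 56λ - 192.
Rational-root test: λ = -4 gives p(-4) = 0.
Factor out (λ + 4): p(λ) = (λ + 4)·(λ^2 - 2λ - 48).
The quadratic factors as (λ + 6)·(λ - 8).
Eigenvalues: -6, -4, 8.

-6, -4, 8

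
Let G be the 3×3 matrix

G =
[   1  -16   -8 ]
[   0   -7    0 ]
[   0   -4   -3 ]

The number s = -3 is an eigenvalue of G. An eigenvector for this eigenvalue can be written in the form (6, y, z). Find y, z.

We need (G + 3I)v = 0.
G + 3I = [[4, -16, -8], [0, -4, 0], [0, -4, 0]].
Row 1: (4)·6 + (-16)·y + (-8)·z = 0
Row 2: (0)·6 + (-4)·y + (0)·z = 0
Row 3: (0)·6 + (-4)·y + (0)·z = 0
Solving gives y = 0, z = 3.
Check: G·(6, 0, 3) = (-18, 0, -9) = -3·(6, 0, 3).

0, 3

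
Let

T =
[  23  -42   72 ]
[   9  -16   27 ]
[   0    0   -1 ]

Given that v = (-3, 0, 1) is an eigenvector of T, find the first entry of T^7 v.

3

First find the eigenvalue: Tv = (3, 0, -1) = -1·(-3, 0, 1), so λ = -1.
Then T^7 v = λ^7·v = (-1)^7·(-3, 0, 1) = -1·(-3, 0, 1) = (3, 0, -1).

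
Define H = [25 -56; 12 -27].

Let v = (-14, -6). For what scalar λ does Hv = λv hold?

1

Compute Hv: H·(-14, -6) = (-14, -6).
Since Hv = λv, compare component 1: -14 = λ·-14, so λ = 1.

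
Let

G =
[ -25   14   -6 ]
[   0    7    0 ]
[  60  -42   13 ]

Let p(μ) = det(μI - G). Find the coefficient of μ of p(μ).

p(μ) = μ^3 + 5μ^2 - 49μ - 245.
The coefficient of μ is -49.

-49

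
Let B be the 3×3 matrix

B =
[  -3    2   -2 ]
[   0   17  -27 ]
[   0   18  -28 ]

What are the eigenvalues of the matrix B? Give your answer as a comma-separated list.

The characteristic polynomial is p(s) = det(sI - B).
Cofactor expansion gives p(s) = s^3 + 14s^2 + 43s + 30.
Try s = -3: p(-3) = 0, so -3 is a root.
Dividing by (s + 3) leaves s^2 + 11s + 10.
The quadratic factors as (s + 10)·(s + 1).
Eigenvalues: -10, -3, -1.

-10, -3, -1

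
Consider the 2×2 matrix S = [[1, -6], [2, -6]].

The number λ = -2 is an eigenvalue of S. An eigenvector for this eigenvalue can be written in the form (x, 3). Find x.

6

We need (S + 2I)v = 0.
S + 2I = [[3, -6], [2, -4]].
Row 1: (3)·x + (-6)·3 = 0
Row 2: (2)·x + (-4)·3 = 0
Solving gives x = 6.
Check: S·(6, 3) = (-12, -6) = -2·(6, 3).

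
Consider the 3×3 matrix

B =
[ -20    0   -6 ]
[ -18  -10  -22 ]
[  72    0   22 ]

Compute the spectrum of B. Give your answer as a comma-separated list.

Set up det(tI - B) = 0.
Expanding the 3×3 determinant: p(t) = t^3 + 8t^2 - 28t - 80.
Try t = -10: p(-10) = 0, so -10 is a root.
Dividing by (t + 10) leaves t^2 - 2t - 8.
The quadratic factors as (t + 2)·(t - 4).
Eigenvalues: -10, -2, 4.

-10, -2, 4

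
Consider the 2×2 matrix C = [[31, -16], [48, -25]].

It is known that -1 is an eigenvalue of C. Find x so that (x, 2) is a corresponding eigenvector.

We need (C + 1I)v = 0.
C + 1I = [[32, -16], [48, -24]].
Row 1: (32)·x + (-16)·2 = 0
Row 2: (48)·x + (-24)·2 = 0
Solving gives x = 1.
Check: C·(1, 2) = (-1, -2) = -1·(1, 2).

1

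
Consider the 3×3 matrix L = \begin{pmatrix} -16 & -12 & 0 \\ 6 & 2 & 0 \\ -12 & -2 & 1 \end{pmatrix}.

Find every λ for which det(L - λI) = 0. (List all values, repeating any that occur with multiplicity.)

-10, -4, 1

Set up det(μI - L) = 0.
Expanding the 3×3 determinant: p(μ) = μ^3 + 13μ^2 + 26μ - 40.
Since p(-4) = 0, μ = -4 is a root.
Factor out (μ + 4): p(μ) = (μ + 4)·(μ^2 + 9μ - 10).
The quadratic factors as (μ + 10)·(μ - 1).
Eigenvalues: -10, -4, 1.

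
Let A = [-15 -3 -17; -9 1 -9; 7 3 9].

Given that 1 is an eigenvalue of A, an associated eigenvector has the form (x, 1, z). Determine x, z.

3, -3

We need (A - 1I)v = 0.
A - 1I = [[-16, -3, -17], [-9, 0, -9], [7, 3, 8]].
Row 1: (-16)·x + (-3)·1 + (-17)·z = 0
Row 2: (-9)·x + (0)·1 + (-9)·z = 0
Row 3: (7)·x + (3)·1 + (8)·z = 0
Solving gives x = 3, z = -3.
Check: A·(3, 1, -3) = (3, 1, -3) = 1·(3, 1, -3).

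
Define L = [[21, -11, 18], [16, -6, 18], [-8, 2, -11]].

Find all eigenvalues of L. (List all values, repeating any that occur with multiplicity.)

-2, 1, 5

The characteristic polynomial is p(s) = det(sI - L).
Expanding along the first row, p(s) = s^3 - 4s^2 - 7s + 10.
Since p(1) = 0, s = 1 is a root.
Factor out (s - 1): p(s) = (s - 1)·(s^2 - 3s - 10).
The quadratic factors as (s + 2)·(s - 5).
Eigenvalues: -2, 1, 5.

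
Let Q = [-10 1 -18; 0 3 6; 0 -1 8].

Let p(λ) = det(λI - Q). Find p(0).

300

p(0) = det(0·I − Q) = det(−Q) = (−1)^3·det(Q).
det(Q) = -300, so p(0) = 300.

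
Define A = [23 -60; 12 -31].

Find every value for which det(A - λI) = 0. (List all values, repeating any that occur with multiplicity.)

-7, -1

det(A - lambda·I) = (23 - lambda)(-31 - lambda) - (-60)·(12) = lambda^2 + 8·lambda + 7.
This factors as (lambda + 7)·(lambda + 1) = 0.
Eigenvalues: -7, -1.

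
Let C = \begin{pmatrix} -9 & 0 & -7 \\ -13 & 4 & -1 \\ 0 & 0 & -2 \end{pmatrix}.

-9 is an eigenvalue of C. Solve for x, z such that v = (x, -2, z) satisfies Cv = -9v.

-2, 0

We need (C + 9I)v = 0.
C + 9I = [[0, 0, -7], [-13, 13, -1], [0, 0, 7]].
Row 1: (0)·x + (0)·-2 + (-7)·z = 0
Row 2: (-13)·x + (13)·-2 + (-1)·z = 0
Row 3: (0)·x + (0)·-2 + (7)·z = 0
Solving gives x = -2, z = 0.
Check: C·(-2, -2, 0) = (18, 18, 0) = -9·(-2, -2, 0).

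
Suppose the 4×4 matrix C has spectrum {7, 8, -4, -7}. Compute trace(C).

4

trace(C) is the sum of the eigenvalues: (7) + (8) + (-4) + (-7) = 4.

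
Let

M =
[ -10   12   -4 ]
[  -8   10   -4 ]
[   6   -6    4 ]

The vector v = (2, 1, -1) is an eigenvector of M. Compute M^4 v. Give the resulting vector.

(32, 16, -16)

First find the eigenvalue: Mv = (-4, -2, 2) = -2·(2, 1, -1), so λ = -2.
Then M^4 v = λ^4·v = (-2)^4·(2, 1, -1) = 16·(2, 1, -1) = (32, 16, -16).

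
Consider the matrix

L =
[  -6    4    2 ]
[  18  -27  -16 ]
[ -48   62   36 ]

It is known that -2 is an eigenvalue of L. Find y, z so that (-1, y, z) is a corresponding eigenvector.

-2, 2

We need (L + 2I)v = 0.
L + 2I = [[-4, 4, 2], [18, -25, -16], [-48, 62, 38]].
Row 1: (-4)·-1 + (4)·y + (2)·z = 0
Row 2: (18)·-1 + (-25)·y + (-16)·z = 0
Row 3: (-48)·-1 + (62)·y + (38)·z = 0
Solving gives y = -2, z = 2.
Check: L·(-1, -2, 2) = (2, 4, -4) = -2·(-1, -2, 2).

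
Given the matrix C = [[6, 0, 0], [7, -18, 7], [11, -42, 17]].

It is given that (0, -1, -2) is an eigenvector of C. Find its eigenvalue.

-4

Compute Cv: C·(0, -1, -2) = (0, 4, 8).
Since Cv = λv, compare component 2: 4 = λ·-1, so λ = -4.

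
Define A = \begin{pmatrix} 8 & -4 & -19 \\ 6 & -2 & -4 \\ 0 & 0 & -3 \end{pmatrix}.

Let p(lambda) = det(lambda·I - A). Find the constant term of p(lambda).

24

p(lambda) = lambda^3 - 3·lambda^2 - 10·lambda + 24.
The constant term is 24.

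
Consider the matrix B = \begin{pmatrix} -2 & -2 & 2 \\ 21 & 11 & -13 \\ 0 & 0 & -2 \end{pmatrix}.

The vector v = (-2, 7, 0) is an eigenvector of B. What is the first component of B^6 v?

First find the eigenvalue: Bv = (-10, 35, 0) = 5·(-2, 7, 0), so λ = 5.
Then B^6 v = λ^6·v = 5^6·(-2, 7, 0) = 15625·(-2, 7, 0) = (-31250, 109375, 0).

-31250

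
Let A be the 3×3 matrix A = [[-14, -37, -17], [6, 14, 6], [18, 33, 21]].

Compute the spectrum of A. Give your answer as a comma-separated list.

3, 8, 10

Compute the characteristic polynomial p(λ) = det(λI - A).
Expanding the 3×3 determinant: p(λ) = λ^3 - 21λ^2 + 134λ - 240.
Since p(3) = 0, λ = 3 is a root.
Dividing by (λ - 3) leaves λ^2 - 18λ + 80.
The quadratic factors as (λ - 8)·(λ - 10).
Eigenvalues: 3, 8, 10.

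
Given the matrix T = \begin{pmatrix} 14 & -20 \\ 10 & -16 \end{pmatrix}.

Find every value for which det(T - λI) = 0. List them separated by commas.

-6, 4

det(T - lambda·I) = (14 - lambda)(-16 - lambda) - (-20)·(10) = lambda^2 + 2·lambda - 24.
This factors as (lambda + 6)·(lambda - 4) = 0.
Eigenvalues: -6, 4.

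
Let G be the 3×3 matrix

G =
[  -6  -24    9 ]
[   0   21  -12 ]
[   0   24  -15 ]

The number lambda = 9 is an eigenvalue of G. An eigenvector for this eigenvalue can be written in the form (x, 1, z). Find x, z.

-1, 1

We need (G - 9I)v = 0.
G - 9I = [[-15, -24, 9], [0, 12, -12], [0, 24, -24]].
Row 1: (-15)·x + (-24)·1 + (9)·z = 0
Row 2: (0)·x + (12)·1 + (-12)·z = 0
Row 3: (0)·x + (24)·1 + (-24)·z = 0
Solving gives x = -1, z = 1.
Check: G·(-1, 1, 1) = (-9, 9, 9) = 9·(-1, 1, 1).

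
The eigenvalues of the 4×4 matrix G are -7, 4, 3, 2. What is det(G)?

det(G) is the product of the eigenvalues: (-7) · (4) · (3) · (2) = -168.

-168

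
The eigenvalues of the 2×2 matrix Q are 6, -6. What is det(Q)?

det(Q) is the product of the eigenvalues: (6) · (-6) = -36.

-36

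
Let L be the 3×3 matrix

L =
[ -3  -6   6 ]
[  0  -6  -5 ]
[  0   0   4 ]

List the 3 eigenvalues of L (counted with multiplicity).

-6, -3, 4

L is upper triangular, so its eigenvalues are the diagonal entries.
Diagonal: -3, -6, 4.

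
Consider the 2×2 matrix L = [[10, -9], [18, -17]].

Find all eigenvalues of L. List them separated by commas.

det(L - sI) = (10 - s)(-17 - s) - (-9)·(18) = s^2 + 7s - 8.
This factors as (s + 8)·(s - 1) = 0.
Eigenvalues: -8, 1.

-8, 1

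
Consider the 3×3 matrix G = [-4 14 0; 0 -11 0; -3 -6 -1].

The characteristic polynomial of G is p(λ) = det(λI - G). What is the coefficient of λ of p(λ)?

59

p(λ) = λ^3 + 16λ^2 + 59λ + 44.
The coefficient of λ is 59.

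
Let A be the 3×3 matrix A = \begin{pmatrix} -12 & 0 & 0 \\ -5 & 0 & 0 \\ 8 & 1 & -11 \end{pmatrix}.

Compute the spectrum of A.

-12, -11, 0

A is lower triangular, so its eigenvalues are the diagonal entries.
Diagonal: -12, 0, -11.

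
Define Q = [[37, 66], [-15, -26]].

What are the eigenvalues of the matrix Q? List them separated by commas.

det(Q - lambda·I) = (37 - lambda)(-26 - lambda) - (66)·(-15) = lambda^2 - 11·lambda + 28.
This factors as (lambda - 4)·(lambda - 7) = 0.
Eigenvalues: 4, 7.

4, 7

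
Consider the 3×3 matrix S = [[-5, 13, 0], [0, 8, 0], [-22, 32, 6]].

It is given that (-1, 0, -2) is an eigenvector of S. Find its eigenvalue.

Compute Sv: S·(-1, 0, -2) = (5, 0, 10).
Since Sv = λv, compare component 1: 5 = λ·-1, so λ = -5.

-5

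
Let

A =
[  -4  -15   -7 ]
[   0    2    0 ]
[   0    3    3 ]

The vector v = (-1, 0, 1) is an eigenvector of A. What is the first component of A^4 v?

First find the eigenvalue: Av = (-3, 0, 3) = 3·(-1, 0, 1), so λ = 3.
Then A^4 v = λ^4·v = 3^4·(-1, 0, 1) = 81·(-1, 0, 1) = (-81, 0, 81).

-81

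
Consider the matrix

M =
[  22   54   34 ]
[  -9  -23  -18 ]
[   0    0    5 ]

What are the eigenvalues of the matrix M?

-5, 4, 5

The characteristic polynomial is p(r) = det(rI - M).
Cofactor expansion gives p(r) = r^3 - 4r^2 - 25r + 100.
Try r = 4: p(4) = 0, so 4 is a root.
Dividing by (r - 4) leaves r^2 - 25.
The quadratic factors as (r + 5)·(r - 5).
Eigenvalues: -5, 4, 5.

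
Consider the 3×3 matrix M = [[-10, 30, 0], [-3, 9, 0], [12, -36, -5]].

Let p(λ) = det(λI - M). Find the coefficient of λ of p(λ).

p(λ) = λ^3 + 6λ^2 + 5λ.
The coefficient of λ is 5.

5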